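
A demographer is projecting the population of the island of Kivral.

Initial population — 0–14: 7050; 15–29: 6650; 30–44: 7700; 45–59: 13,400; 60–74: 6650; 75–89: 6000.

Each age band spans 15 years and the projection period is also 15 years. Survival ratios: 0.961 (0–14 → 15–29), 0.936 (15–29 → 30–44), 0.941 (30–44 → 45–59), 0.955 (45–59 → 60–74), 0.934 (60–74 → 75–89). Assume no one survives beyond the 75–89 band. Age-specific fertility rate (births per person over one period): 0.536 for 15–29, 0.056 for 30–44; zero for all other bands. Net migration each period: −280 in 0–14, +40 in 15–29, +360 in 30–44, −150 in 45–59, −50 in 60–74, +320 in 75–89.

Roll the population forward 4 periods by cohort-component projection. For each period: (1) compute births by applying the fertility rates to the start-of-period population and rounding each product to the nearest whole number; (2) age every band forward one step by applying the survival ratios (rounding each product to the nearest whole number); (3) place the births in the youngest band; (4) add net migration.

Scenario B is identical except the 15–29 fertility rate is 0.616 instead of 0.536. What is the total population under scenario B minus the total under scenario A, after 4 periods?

Let band 1 be 0–14 through band 6 = 75–89.
After projecting period 1:
Births: 6650 × 0.536 = 3564 ; 7700 × 0.056 = 431 — total 3995
Band 2: 7050 × 0.961 = 6775
Band 3: 6650 × 0.936 = 6224
Band 4: 7700 × 0.941 = 7246
Band 5: 13400 × 0.955 = 12797
Band 6: 6650 × 0.934 = 6211
Net migration: Band 1 − 280 → 3715; Band 2 + 40 → 6815; Band 3 + 360 → 6584; Band 4 − 150 → 7096; Band 5 − 50 → 12747; Band 6 + 320 → 6531
Giving 3715 / 6815 / 6584 / 7096 / 12747 / 6531.
After projecting period 2:
Births: 6815 × 0.536 = 3653 ; 6584 × 0.056 = 369 — total 4022
Band 2: 3715 × 0.961 = 3570
Band 3: 6815 × 0.936 = 6379
Band 4: 6584 × 0.941 = 6196
Band 5: 7096 × 0.955 = 6777
Band 6: 12747 × 0.934 = 11906
Net migration: Band 1 − 280 → 3742; Band 2 + 40 → 3610; Band 3 + 360 → 6739; Band 4 − 150 → 6046; Band 5 − 50 → 6727; Band 6 + 320 → 12226
Giving 3742 / 3610 / 6739 / 6046 / 6727 / 12226.
After projecting period 3:
Births: 3610 × 0.536 = 1935 ; 6739 × 0.056 = 377 — total 2312
Band 2: 3742 × 0.961 = 3596
Band 3: 3610 × 0.936 = 3379
Band 4: 6739 × 0.941 = 6341
Band 5: 6046 × 0.955 = 5774
Band 6: 6727 × 0.934 = 6283
Net migration: Band 1 − 280 → 2032; Band 2 + 40 → 3636; Band 3 + 360 → 3739; Band 4 − 150 → 6191; Band 5 − 50 → 5724; Band 6 + 320 → 6603
Giving 2032 / 3636 / 3739 / 6191 / 5724 / 6603.
After projecting period 4:
Births: 3636 × 0.536 = 1949 ; 3739 × 0.056 = 209 — total 2158
Band 2: 2032 × 0.961 = 1953
Band 3: 3636 × 0.936 = 3403
Band 4: 3739 × 0.941 = 3518
Band 5: 6191 × 0.955 = 5912
Band 6: 5724 × 0.934 = 5346
Net migration: Band 1 − 280 → 1878; Band 2 + 40 → 1993; Band 3 + 360 → 3763; Band 4 − 150 → 3368; Band 5 − 50 → 5862; Band 6 + 320 → 5666
Giving 1878 / 1993 / 3763 / 3368 / 5862 / 5666.
Scenario A total after 4 periods: 22530
Scenario B projection —
After projecting period 1:
Births: 6650 × 0.616 = 4096 ; 7700 × 0.056 = 431 — total 4527
Band 2: 7050 × 0.961 = 6775
Band 3: 6650 × 0.936 = 6224
Band 4: 7700 × 0.941 = 7246
Band 5: 13400 × 0.955 = 12797
Band 6: 6650 × 0.934 = 6211
Net migration: Band 1 − 280 → 4247; Band 2 + 40 → 6815; Band 3 + 360 → 6584; Band 4 − 150 → 7096; Band 5 − 50 → 12747; Band 6 + 320 → 6531
Giving 4247 / 6815 / 6584 / 7096 / 12747 / 6531.
After projecting period 2:
Births: 6815 × 0.616 = 4198 ; 6584 × 0.056 = 369 — total 4567
Band 2: 4247 × 0.961 = 4081
Band 3: 6815 × 0.936 = 6379
Band 4: 6584 × 0.941 = 6196
Band 5: 7096 × 0.955 = 6777
Band 6: 12747 × 0.934 = 11906
Net migration: Band 1 − 280 → 4287; Band 2 + 40 → 4121; Band 3 + 360 → 6739; Band 4 − 150 → 6046; Band 5 − 50 → 6727; Band 6 + 320 → 12226
Giving 4287 / 4121 / 6739 / 6046 / 6727 / 12226.
After projecting period 3:
Births: 4121 × 0.616 = 2539 ; 6739 × 0.056 = 377 — total 2916
Band 2: 4287 × 0.961 = 4120
Band 3: 4121 × 0.936 = 3857
Band 4: 6739 × 0.941 = 6341
Band 5: 6046 × 0.955 = 5774
Band 6: 6727 × 0.934 = 6283
Net migration: Band 1 − 280 → 2636; Band 2 + 40 → 4160; Band 3 + 360 → 4217; Band 4 − 150 → 6191; Band 5 − 50 → 5724; Band 6 + 320 → 6603
Giving 2636 / 4160 / 4217 / 6191 / 5724 / 6603.
After projecting period 4:
Births: 4160 × 0.616 = 2563 ; 4217 × 0.056 = 236 — total 2799
Band 2: 2636 × 0.961 = 2533
Band 3: 4160 × 0.936 = 3894
Band 4: 4217 × 0.941 = 3968
Band 5: 6191 × 0.955 = 5912
Band 6: 5724 × 0.934 = 5346
Net migration: Band 1 − 280 → 2519; Band 2 + 40 → 2573; Band 3 + 360 → 4254; Band 4 − 150 → 3818; Band 5 − 50 → 5862; Band 6 + 320 → 5666
Giving 2519 / 2573 / 4254 / 3818 / 5862 / 5666.
Scenario B total after 4 periods: 24692
Difference B − A = 24692 − 22530 = 2162

2162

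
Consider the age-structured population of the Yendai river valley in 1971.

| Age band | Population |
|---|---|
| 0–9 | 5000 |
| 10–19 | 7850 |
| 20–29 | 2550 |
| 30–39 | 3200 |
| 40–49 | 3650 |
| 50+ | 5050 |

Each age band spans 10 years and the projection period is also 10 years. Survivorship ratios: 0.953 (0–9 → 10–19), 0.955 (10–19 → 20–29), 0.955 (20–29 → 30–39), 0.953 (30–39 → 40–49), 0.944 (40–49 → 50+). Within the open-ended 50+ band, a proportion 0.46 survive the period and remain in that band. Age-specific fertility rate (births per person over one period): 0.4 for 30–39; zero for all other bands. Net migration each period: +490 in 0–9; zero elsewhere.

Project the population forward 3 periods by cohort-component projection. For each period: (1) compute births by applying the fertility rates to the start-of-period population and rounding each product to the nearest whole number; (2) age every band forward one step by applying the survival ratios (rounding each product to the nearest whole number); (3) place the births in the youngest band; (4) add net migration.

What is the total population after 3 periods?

22265

Period 1.
Births: 3200 × 0.4 = 1280
10–19: 5000 × 0.953 = 4765
20–29: 7850 × 0.955 = 7497
30–39: 2550 × 0.955 = 2435
40–49: 3200 × 0.953 = 3050
50+: 3650 × 0.944 + 5050 × 0.46 = 3446 + 2323 = 5769
Net migration: 0–9 + 490 → 1770
Population now: 0–9=1770, 10–19=4765, 20–29=7497, 30–39=2435, 40–49=3050, 50+=5769
Period 2.
Births: 2435 × 0.4 = 974
10–19: 1770 × 0.953 = 1687
20–29: 4765 × 0.955 = 4551
30–39: 7497 × 0.955 = 7160
40–49: 2435 × 0.953 = 2321
50+: 3050 × 0.944 + 5769 × 0.46 = 2879 + 2654 = 5533
Net migration: 0–9 + 490 → 1464
Population now: 0–9=1464, 10–19=1687, 20–29=4551, 30–39=7160, 40–49=2321, 50+=5533
Period 3.
Births: 7160 × 0.4 = 2864
10–19: 1464 × 0.953 = 1395
20–29: 1687 × 0.955 = 1611
30–39: 4551 × 0.955 = 4346
40–49: 7160 × 0.953 = 6823
50+: 2321 × 0.944 + 5533 × 0.46 = 2191 + 2545 = 4736
Net migration: 0–9 + 490 → 3354
Population now: 0–9=3354, 10–19=1395, 20–29=1611, 30–39=4346, 40–49=6823, 50+=4736
Total after period 3: 3354 + 1395 + 1611 + 4346 + 6823 + 4736 = 22265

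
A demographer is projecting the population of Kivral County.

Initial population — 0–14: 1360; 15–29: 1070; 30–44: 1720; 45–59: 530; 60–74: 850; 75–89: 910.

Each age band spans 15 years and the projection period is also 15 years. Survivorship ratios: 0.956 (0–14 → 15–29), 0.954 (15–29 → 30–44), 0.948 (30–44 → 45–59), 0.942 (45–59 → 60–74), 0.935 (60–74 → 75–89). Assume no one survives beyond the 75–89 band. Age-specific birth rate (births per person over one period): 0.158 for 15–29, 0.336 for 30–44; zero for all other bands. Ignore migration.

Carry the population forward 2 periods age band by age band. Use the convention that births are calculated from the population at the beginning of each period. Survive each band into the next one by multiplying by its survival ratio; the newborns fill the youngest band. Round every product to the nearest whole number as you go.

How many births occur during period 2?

548

[period 1]
Births: 1070 * 0.158 = 169, 1720 * 0.336 = 578 → total 747
15–29: 1360 * 0.956 = 1300
30–44: 1070 * 0.954 = 1021
45–59: 1720 * 0.948 = 1631
60–74: 530 * 0.942 = 499
75–89: 850 * 0.935 = 795
End of period: [747, 1300, 1021, 1631, 499, 795]
[period 2]
Births: 1300 * 0.158 = 205, 1021 * 0.336 = 343 → total 548
15–29: 747 * 0.956 = 714
30–44: 1300 * 0.954 = 1240
45–59: 1021 * 0.948 = 968
60–74: 1631 * 0.942 = 1536
75–89: 499 * 0.935 = 467
End of period: [548, 714, 1240, 968, 1536, 467]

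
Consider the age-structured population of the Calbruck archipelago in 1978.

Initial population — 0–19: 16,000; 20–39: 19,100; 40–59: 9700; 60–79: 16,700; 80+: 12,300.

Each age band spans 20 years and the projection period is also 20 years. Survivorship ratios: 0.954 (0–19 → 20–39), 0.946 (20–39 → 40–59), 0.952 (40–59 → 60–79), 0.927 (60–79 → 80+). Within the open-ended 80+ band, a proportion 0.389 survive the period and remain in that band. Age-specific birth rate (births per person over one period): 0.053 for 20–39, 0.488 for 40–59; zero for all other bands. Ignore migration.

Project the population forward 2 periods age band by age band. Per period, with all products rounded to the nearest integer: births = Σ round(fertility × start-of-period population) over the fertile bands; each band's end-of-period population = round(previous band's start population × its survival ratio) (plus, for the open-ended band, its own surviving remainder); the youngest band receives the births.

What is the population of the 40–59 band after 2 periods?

After projecting period 1:
Births: 19100 × 0.053 = 1012  |  9700 × 0.488 = 4734 → 5746
20–39: 16000 × 0.954 = 15264
40–59: 19100 × 0.946 = 18069
60–79: 9700 × 0.952 = 9234
80+: 16700 × 0.927 + 12300 × 0.389 = 15481 + 4785 = 20266
End of period: [5746, 15264, 18069, 9234, 20266]
After projecting period 2:
Births: 15264 × 0.053 = 809  |  18069 × 0.488 = 8818 → 9627
20–39: 5746 × 0.954 = 5482
40–59: 15264 × 0.946 = 14440
60–79: 18069 × 0.952 = 17202
80+: 9234 × 0.927 + 20266 × 0.389 = 8560 + 7883 = 16443
End of period: [9627, 5482, 14440, 17202, 16443]

14440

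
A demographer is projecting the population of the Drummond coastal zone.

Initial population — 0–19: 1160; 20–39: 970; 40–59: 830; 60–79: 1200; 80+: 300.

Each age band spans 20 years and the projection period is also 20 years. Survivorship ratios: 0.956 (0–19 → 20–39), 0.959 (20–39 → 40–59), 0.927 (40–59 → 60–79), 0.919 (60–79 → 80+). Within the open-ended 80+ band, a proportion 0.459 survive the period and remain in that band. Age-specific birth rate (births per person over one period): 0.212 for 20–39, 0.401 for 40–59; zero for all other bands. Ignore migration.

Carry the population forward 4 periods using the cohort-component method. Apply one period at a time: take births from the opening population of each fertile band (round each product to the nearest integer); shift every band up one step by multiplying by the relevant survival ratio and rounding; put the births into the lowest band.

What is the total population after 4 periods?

3387

Call the groups 1 to 5, youngest first.
[period 1]
Births: 970 * 0.212 = 206  |  830 * 0.401 = 333 — total 539
Group 2: 1160 * 0.956 = 1109
Group 3: 970 * 0.959 = 930
Group 4: 830 * 0.927 = 769
Group 5: 1200 * 0.919 + 300 * 0.459 = 1103 + 138 = 1241
→ [539, 1109, 930, 769, 1241]
[period 2]
Births: 1109 * 0.212 = 235  |  930 * 0.401 = 373 — total 608
Group 2: 539 * 0.956 = 515
Group 3: 1109 * 0.959 = 1064
Group 4: 930 * 0.927 = 862
Group 5: 769 * 0.919 + 1241 * 0.459 = 707 + 570 = 1277
→ [608, 515, 1064, 862, 1277]
[period 3]
Births: 515 * 0.212 = 109  |  1064 * 0.401 = 427 — total 536
Group 2: 608 * 0.956 = 581
Group 3: 515 * 0.959 = 494
Group 4: 1064 * 0.927 = 986
Group 5: 862 * 0.919 + 1277 * 0.459 = 792 + 586 = 1378
→ [536, 581, 494, 986, 1378]
[period 4]
Births: 581 * 0.212 = 123  |  494 * 0.401 = 198 — total 321
Group 2: 536 * 0.956 = 512
Group 3: 581 * 0.959 = 557
Group 4: 494 * 0.927 = 458
Group 5: 986 * 0.919 + 1378 * 0.459 = 906 + 633 = 1539
→ [321, 512, 557, 458, 1539]
Total after period 4: 321 + 512 + 557 + 458 + 1539 = 3387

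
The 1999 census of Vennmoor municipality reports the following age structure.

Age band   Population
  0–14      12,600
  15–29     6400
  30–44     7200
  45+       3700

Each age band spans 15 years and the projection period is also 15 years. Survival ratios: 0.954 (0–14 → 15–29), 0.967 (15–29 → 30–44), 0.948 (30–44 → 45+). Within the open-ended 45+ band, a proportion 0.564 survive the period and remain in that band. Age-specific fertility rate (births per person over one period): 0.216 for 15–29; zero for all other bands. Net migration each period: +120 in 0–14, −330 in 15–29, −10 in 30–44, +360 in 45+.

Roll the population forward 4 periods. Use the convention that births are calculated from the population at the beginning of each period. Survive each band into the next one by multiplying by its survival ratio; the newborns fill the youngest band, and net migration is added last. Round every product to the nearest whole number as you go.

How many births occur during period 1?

After projecting period 1:
Births: 6400 × 0.216 = 1382
15–29: 12600 × 0.954 = 12020
30–44: 6400 × 0.967 = 6189
45+: 7200 × 0.948 + 3700 × 0.564 = 6826 + 2087 = 8913
Net migration: 0–14 + 120 → 1502; 15–29 − 330 → 11690; 30–44 − 10 → 6179; 45+ + 360 → 9273
→ [1502, 11690, 6179, 9273]

1382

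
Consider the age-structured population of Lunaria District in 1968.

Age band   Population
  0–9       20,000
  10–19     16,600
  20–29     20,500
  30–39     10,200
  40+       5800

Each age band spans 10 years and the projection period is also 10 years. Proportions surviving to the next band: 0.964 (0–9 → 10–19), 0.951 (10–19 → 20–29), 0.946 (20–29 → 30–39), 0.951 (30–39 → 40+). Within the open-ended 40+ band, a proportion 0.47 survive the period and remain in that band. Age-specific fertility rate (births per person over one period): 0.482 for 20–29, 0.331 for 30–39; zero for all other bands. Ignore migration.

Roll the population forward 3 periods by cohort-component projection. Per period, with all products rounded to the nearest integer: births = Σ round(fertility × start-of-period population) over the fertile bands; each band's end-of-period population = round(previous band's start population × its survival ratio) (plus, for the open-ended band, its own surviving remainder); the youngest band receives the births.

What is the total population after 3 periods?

82418

(Bands numbered youngest = 1 to oldest = 5.)
After projecting period 1:
Births: 20500 × 0.482 = 9881  |  10200 × 0.331 = 3376 → 13257
Band 2: 20000 × 0.964 = 19280
Band 3: 16600 × 0.951 = 15787
Band 4: 20500 × 0.946 = 19393
Band 5: 10200 × 0.951 + 5800 × 0.47 = 9700 + 2726 = 12426
Giving 13257 / 19280 / 15787 / 19393 / 12426.
After projecting period 2:
Births: 15787 × 0.482 = 7609  |  19393 × 0.331 = 6419 → 14028
Band 2: 13257 × 0.964 = 12780
Band 3: 19280 × 0.951 = 18335
Band 4: 15787 × 0.946 = 14935
Band 5: 19393 × 0.951 + 12426 × 0.47 = 18443 + 5840 = 24283
Giving 14028 / 12780 / 18335 / 14935 / 24283.
After projecting period 3:
Births: 18335 × 0.482 = 8837  |  14935 × 0.331 = 4943 → 13780
Band 2: 14028 × 0.964 = 13523
Band 3: 12780 × 0.951 = 12154
Band 4: 18335 × 0.946 = 17345
Band 5: 14935 × 0.951 + 24283 × 0.47 = 14203 + 11413 = 25616
Giving 13780 / 13523 / 12154 / 17345 / 25616.
Total after period 3: 13780 + 13523 + 12154 + 17345 + 25616 = 82418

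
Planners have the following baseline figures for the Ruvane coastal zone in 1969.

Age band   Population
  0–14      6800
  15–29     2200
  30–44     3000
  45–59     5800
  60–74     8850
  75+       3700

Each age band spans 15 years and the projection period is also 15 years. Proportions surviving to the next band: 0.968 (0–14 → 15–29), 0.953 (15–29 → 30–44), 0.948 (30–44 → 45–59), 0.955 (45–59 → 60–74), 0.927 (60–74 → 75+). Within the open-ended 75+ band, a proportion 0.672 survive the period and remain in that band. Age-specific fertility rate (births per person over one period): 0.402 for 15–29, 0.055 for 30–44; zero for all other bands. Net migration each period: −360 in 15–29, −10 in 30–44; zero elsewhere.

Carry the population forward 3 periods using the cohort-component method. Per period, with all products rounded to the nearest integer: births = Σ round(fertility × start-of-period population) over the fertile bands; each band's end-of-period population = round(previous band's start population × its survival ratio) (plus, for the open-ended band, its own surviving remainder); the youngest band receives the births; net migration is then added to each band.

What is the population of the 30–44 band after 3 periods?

Period 1.
Births: 2200 × 0.402 = 884, 3000 × 0.055 = 165 → 1049
15–29: 6800 × 0.968 = 6582
30–44: 2200 × 0.953 = 2097
45–59: 3000 × 0.948 = 2844
60–74: 5800 × 0.955 = 5539
75+: 8850 × 0.927 + 3700 × 0.672 = 8204 + 2486 = 10690
Net migration: 15–29 − 360 → 6222; 30–44 − 10 → 2087
Population now: 0–14=1049, 15–29=6222, 30–44=2087, 45–59=2844, 60–74=5539, 75+=10690
Period 2.
Births: 6222 × 0.402 = 2501, 2087 × 0.055 = 115 → 2616
15–29: 1049 × 0.968 = 1015
30–44: 6222 × 0.953 = 5930
45–59: 2087 × 0.948 = 1978
60–74: 2844 × 0.955 = 2716
75+: 5539 × 0.927 + 10690 × 0.672 = 5135 + 7184 = 12319
Net migration: 15–29 − 360 → 655; 30–44 − 10 → 5920
Population now: 0–14=2616, 15–29=655, 30–44=5920, 45–59=1978, 60–74=2716, 75+=12319
Period 3.
Births: 655 × 0.402 = 263, 5920 × 0.055 = 326 → 589
15–29: 2616 × 0.968 = 2532
30–44: 655 × 0.953 = 624
45–59: 5920 × 0.948 = 5612
60–74: 1978 × 0.955 = 1889
75+: 2716 × 0.927 + 12319 × 0.672 = 2518 + 8278 = 10796
Net migration: 15–29 − 360 → 2172; 30–44 − 10 → 614
Population now: 0–14=589, 15–29=2172, 30–44=614, 45–59=5612, 60–74=1889, 75+=10796

614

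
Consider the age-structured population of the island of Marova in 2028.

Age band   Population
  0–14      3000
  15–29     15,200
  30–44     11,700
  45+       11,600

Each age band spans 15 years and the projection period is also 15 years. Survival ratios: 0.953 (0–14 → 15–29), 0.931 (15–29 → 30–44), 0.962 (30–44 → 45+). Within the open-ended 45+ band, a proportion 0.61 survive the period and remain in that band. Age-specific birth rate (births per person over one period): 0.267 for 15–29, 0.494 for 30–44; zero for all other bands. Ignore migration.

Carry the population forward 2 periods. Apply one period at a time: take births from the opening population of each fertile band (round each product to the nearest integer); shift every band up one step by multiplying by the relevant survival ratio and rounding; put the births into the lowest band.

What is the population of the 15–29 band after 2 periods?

9376

[period 1]
Births: 15200 * 0.267 = 4058, 11700 * 0.494 = 5780 ⇒ total 9838
15–29: 3000 * 0.953 = 2859
30–44: 15200 * 0.931 = 14151
45+: 11700 * 0.962 + 11600 * 0.61 = 11255 + 7076 = 18331
Population now: 0–14=9838, 15–29=2859, 30–44=14151, 45+=18331
[period 2]
Births: 2859 * 0.267 = 763, 14151 * 0.494 = 6991 ⇒ total 7754
15–29: 9838 * 0.953 = 9376
30–44: 2859 * 0.931 = 2662
45+: 14151 * 0.962 + 18331 * 0.61 = 13613 + 11182 = 24795
Population now: 0–14=7754, 15–29=9376, 30–44=2662, 45+=24795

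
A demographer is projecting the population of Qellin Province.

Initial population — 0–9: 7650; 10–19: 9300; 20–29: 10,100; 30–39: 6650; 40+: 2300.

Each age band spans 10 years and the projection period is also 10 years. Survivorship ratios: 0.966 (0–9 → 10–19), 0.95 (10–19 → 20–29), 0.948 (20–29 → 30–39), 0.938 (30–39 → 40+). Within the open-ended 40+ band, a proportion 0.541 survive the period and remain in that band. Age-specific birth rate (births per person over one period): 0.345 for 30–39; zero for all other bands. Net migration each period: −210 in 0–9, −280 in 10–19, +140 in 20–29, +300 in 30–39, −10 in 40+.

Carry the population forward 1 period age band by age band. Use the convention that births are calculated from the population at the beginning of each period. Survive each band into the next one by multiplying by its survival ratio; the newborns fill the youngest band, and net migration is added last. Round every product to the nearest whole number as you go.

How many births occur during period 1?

2294

Period 1:
Births: 6650 × 0.345 = 2294
10–19: 7650 × 0.966 = 7390
20–29: 9300 × 0.95 = 8835
30–39: 10100 × 0.948 = 9575
40+: 6650 × 0.938 + 2300 × 0.541 = 6238 + 1244 = 7482
Net migration: 0–9 − 210 → 2084; 10–19 − 280 → 7110; 20–29 + 140 → 8975; 30–39 + 300 → 9875; 40+ − 10 → 7472
Giving 2084 / 7110 / 8975 / 9875 / 7472.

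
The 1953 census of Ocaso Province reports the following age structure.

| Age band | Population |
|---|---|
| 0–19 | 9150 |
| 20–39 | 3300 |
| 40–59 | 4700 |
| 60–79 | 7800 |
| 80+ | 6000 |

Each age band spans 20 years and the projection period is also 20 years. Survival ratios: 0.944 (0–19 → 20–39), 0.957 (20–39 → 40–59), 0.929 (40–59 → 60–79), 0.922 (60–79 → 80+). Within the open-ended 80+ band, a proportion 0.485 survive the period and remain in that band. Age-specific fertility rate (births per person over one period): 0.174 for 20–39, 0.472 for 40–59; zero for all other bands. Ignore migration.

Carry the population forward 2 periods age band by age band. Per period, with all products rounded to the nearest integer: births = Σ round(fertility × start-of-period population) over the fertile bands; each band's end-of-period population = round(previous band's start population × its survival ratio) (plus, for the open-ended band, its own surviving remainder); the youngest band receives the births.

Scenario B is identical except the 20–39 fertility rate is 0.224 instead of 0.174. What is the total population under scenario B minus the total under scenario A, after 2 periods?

Period 1.
Births: 3300 × 0.174 = 574  |  4700 × 0.472 = 2218 — total 2792
20–39: 9150 × 0.944 = 8638
40–59: 3300 × 0.957 = 3158
60–79: 4700 × 0.929 = 4366
80+: 7800 × 0.922 + 6000 × 0.485 = 7192 + 2910 = 10102
→ [2792, 8638, 3158, 4366, 10102]
Period 2.
Births: 8638 × 0.174 = 1503  |  3158 × 0.472 = 1491 — total 2994
20–39: 2792 × 0.944 = 2636
40–59: 8638 × 0.957 = 8267
60–79: 3158 × 0.929 = 2934
80+: 4366 × 0.922 + 10102 × 0.485 = 4025 + 4899 = 8924
→ [2994, 2636, 8267, 2934, 8924]
Scenario A total after 2 periods: 25755
Scenario B projection —
Period 1.
Births: 3300 × 0.224 = 739  |  4700 × 0.472 = 2218 — total 2957
20–39: 9150 × 0.944 = 8638
40–59: 3300 × 0.957 = 3158
60–79: 4700 × 0.929 = 4366
80+: 7800 × 0.922 + 6000 × 0.485 = 7192 + 2910 = 10102
→ [2957, 8638, 3158, 4366, 10102]
Period 2.
Births: 8638 × 0.224 = 1935  |  3158 × 0.472 = 1491 — total 3426
20–39: 2957 × 0.944 = 2791
40–59: 8638 × 0.957 = 8267
60–79: 3158 × 0.929 = 2934
80+: 4366 × 0.922 + 10102 × 0.485 = 4025 + 4899 = 8924
→ [3426, 2791, 8267, 2934, 8924]
Scenario B total after 2 periods: 26342
Difference B − A = 26342 − 25755 = 587

587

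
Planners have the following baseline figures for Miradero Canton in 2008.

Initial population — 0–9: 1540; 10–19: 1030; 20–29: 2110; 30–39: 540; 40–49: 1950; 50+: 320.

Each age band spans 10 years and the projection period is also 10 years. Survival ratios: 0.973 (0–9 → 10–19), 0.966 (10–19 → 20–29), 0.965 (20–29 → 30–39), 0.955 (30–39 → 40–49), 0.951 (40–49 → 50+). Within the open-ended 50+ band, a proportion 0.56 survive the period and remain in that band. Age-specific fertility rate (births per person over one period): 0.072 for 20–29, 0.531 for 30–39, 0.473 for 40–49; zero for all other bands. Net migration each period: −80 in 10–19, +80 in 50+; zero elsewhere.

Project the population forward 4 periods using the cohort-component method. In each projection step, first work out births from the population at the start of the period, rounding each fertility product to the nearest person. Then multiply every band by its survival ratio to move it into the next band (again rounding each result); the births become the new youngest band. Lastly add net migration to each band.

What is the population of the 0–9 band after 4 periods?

1223

— Period 1 —
Births: 2110 × 0.072 = 152 ; 540 × 0.531 = 287 ; 1950 × 0.473 = 922 → total 1361
10–19: 1540 × 0.973 = 1498
20–29: 1030 × 0.966 = 995
30–39: 2110 × 0.965 = 2036
40–49: 540 × 0.955 = 516
50+: 1950 × 0.951 + 320 × 0.56 = 1854 + 179 = 2033
Net migration: 10–19 − 80 → 1418; 50+ + 80 → 2113
End of period: [1361, 1418, 995, 2036, 516, 2113]
— Period 2 —
Births: 995 × 0.072 = 72 ; 2036 × 0.531 = 1081 ; 516 × 0.473 = 244 → total 1397
10–19: 1361 × 0.973 = 1324
20–29: 1418 × 0.966 = 1370
30–39: 995 × 0.965 = 960
40–49: 2036 × 0.955 = 1944
50+: 516 × 0.951 + 2113 × 0.56 = 491 + 1183 = 1674
Net migration: 10–19 − 80 → 1244; 50+ + 80 → 1754
End of period: [1397, 1244, 1370, 960, 1944, 1754]
— Period 3 —
Births: 1370 × 0.072 = 99 ; 960 × 0.531 = 510 ; 1944 × 0.473 = 920 → total 1529
10–19: 1397 × 0.973 = 1359
20–29: 1244 × 0.966 = 1202
30–39: 1370 × 0.965 = 1322
40–49: 960 × 0.955 = 917
50+: 1944 × 0.951 + 1754 × 0.56 = 1849 + 982 = 2831
Net migration: 10–19 − 80 → 1279; 50+ + 80 → 2911
End of period: [1529, 1279, 1202, 1322, 917, 2911]
— Period 4 —
Births: 1202 × 0.072 = 87 ; 1322 × 0.531 = 702 ; 917 × 0.473 = 434 → total 1223
10–19: 1529 × 0.973 = 1488
20–29: 1279 × 0.966 = 1236
30–39: 1202 × 0.965 = 1160
40–49: 1322 × 0.955 = 1263
50+: 917 × 0.951 + 2911 × 0.56 = 872 + 1630 = 2502
Net migration: 10–19 − 80 → 1408; 50+ + 80 → 2582
End of period: [1223, 1408, 1236, 1160, 1263, 2582]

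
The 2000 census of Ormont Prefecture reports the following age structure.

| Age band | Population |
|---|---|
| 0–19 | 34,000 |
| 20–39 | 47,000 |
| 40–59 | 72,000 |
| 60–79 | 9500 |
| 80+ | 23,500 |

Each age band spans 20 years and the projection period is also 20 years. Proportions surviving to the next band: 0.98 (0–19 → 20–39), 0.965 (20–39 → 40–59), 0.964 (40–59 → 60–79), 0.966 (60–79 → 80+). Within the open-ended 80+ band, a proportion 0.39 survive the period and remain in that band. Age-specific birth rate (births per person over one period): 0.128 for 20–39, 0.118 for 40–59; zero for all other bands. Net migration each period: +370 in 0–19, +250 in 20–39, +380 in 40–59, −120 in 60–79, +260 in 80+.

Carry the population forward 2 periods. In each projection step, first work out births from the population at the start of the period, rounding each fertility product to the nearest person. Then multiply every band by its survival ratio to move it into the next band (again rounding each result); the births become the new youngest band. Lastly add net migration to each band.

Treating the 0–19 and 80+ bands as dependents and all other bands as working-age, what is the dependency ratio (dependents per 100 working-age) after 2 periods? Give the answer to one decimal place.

Call the groups 1 to 5, youngest first.
— Period 1 —
Births: 47000 * 0.128 = 6016, 72000 * 0.118 = 8496 — total 14512
Group 2: 34000 * 0.98 = 33320
Group 3: 47000 * 0.965 = 45355
Group 4: 72000 * 0.964 = 69408
Group 5: 9500 * 0.966 + 23500 * 0.39 = 9177 + 9165 = 18342
Net migration: Group 1 + 370 → 14882; Group 2 + 250 → 33570; Group 3 + 380 → 45735; Group 4 − 120 → 69288; Group 5 + 260 → 18602
Population now: 0–19=14882, 20–39=33570, 40–59=45735, 60–79=69288, 80+=18602
— Period 2 —
Births: 33570 * 0.128 = 4297, 45735 * 0.118 = 5397 — total 9694
Group 2: 14882 * 0.98 = 14584
Group 3: 33570 * 0.965 = 32395
Group 4: 45735 * 0.964 = 44089
Group 5: 69288 * 0.966 + 18602 * 0.39 = 66932 + 7255 = 74187
Net migration: Group 1 + 370 → 10064; Group 2 + 250 → 14834; Group 3 + 380 → 32775; Group 4 − 120 → 43969; Group 5 + 260 → 74447
Population now: 0–19=10064, 20–39=14834, 40–59=32775, 60–79=43969, 80+=74447
Dependents (band 0–19 + band 80+) = 10064 + 74447 = 84511; working-age = 91578; ratio = 84511/91578 × 100 = 92.3

92.3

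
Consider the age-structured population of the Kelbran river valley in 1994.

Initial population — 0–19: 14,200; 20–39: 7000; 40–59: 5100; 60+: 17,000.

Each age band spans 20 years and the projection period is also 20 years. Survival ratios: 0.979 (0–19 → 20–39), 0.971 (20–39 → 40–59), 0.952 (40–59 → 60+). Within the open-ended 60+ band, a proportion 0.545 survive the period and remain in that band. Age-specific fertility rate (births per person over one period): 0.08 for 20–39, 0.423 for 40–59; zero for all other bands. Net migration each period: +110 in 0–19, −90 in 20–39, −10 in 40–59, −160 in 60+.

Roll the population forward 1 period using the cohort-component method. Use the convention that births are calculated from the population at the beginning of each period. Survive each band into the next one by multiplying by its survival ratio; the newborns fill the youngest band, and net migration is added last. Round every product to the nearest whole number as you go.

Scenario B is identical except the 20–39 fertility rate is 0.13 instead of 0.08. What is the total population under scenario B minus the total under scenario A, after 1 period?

350

Numbering the groups 1..4 from youngest to oldest:
[period 1]
Births: 7000 × 0.08 = 560  |  5100 × 0.423 = 2157 ⇒ total 2717
Group 2: 14200 × 0.979 = 13902
Group 3: 7000 × 0.971 = 6797
Group 4: 5100 × 0.952 + 17000 × 0.545 = 4855 + 9265 = 14120
Net migration: Group 1 + 110 → 2827; Group 2 − 90 → 13812; Group 3 − 10 → 6787; Group 4 − 160 → 13960
→ [2827, 13812, 6787, 13960]
Scenario A total after 1 period: 37386
Scenario B projection —
[period 1]
Births: 7000 × 0.13 = 910  |  5100 × 0.423 = 2157 ⇒ total 3067
Group 2: 14200 × 0.979 = 13902
Group 3: 7000 × 0.971 = 6797
Group 4: 5100 × 0.952 + 17000 × 0.545 = 4855 + 9265 = 14120
Net migration: Group 1 + 110 → 3177; Group 2 − 90 → 13812; Group 3 − 10 → 6787; Group 4 − 160 → 13960
→ [3177, 13812, 6787, 13960]
Scenario B total after 1 period: 37736
Difference B − A = 37736 − 37386 = 350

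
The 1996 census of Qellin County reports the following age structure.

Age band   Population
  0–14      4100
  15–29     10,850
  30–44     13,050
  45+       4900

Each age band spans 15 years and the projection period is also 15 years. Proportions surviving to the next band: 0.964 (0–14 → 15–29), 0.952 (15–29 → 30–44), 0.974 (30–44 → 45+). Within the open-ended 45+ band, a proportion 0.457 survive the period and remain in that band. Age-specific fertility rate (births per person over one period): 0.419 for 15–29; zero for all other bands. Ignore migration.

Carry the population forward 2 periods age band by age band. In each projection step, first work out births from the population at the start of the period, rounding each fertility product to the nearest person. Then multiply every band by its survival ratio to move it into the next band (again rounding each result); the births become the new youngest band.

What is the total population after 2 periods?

Let group 1 be 0–14 through group 4 = 45+.
Period 1.
Births: 10850 × 0.419 = 4546
Group 2: 4100 × 0.964 = 3952
Group 3: 10850 × 0.952 = 10329
Group 4: 13050 × 0.974 + 4900 × 0.457 = 12711 + 2239 = 14950
→ [4546, 3952, 10329, 14950]
Period 2.
Births: 3952 × 0.419 = 1656
Group 2: 4546 × 0.964 = 4382
Group 3: 3952 × 0.952 = 3762
Group 4: 10329 × 0.974 + 14950 × 0.457 = 10060 + 6832 = 16892
→ [1656, 4382, 3762, 16892]
Total after period 2: 1656 + 4382 + 3762 + 16892 = 26692

26692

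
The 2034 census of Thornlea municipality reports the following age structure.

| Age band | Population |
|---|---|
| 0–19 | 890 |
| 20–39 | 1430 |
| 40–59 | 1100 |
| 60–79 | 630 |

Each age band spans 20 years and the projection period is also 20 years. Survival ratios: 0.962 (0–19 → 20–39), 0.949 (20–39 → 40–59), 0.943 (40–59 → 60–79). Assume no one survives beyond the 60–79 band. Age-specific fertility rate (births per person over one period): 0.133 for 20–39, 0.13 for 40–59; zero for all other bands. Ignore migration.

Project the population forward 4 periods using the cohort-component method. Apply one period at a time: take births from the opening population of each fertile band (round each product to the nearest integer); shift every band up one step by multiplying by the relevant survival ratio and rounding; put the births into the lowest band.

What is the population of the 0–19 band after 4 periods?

77

(Groups numbered youngest = 1 to oldest = 4.)
— Period 1 —
Births: 1430 × 0.133 = 190, 1100 × 0.13 = 143 → 333
Group 2: 890 × 0.962 = 856
Group 3: 1430 × 0.949 = 1357
Group 4: 1100 × 0.943 = 1037
Giving 333 / 856 / 1357 / 1037.
— Period 2 —
Births: 856 × 0.133 = 114, 1357 × 0.13 = 176 → 290
Group 2: 333 × 0.962 = 320
Group 3: 856 × 0.949 = 812
Group 4: 1357 × 0.943 = 1280
Giving 290 / 320 / 812 / 1280.
— Period 3 —
Births: 320 × 0.133 = 43, 812 × 0.13 = 106 → 149
Group 2: 290 × 0.962 = 279
Group 3: 320 × 0.949 = 304
Group 4: 812 × 0.943 = 766
Giving 149 / 279 / 304 / 766.
— Period 4 —
Births: 279 × 0.133 = 37, 304 × 0.13 = 40 → 77
Group 2: 149 × 0.962 = 143
Group 3: 279 × 0.949 = 265
Group 4: 304 × 0.943 = 287
Giving 77 / 143 / 265 / 287.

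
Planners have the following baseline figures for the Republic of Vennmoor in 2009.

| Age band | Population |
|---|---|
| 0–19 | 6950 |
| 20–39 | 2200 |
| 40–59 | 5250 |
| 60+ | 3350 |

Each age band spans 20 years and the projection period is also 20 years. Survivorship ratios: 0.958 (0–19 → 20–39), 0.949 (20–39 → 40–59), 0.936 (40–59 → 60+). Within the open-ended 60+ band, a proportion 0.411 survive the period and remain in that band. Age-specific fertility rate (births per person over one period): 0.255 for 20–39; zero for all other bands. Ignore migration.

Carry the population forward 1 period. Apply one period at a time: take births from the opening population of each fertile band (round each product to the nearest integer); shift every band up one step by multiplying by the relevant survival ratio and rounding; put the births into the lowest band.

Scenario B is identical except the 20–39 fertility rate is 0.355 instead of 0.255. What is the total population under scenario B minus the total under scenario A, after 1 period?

220

(Bands numbered youngest = 1 to oldest = 4.)
Period 1:
Births: 2200 × 0.255 = 561
Band 2: 6950 × 0.958 = 6658
Band 3: 2200 × 0.949 = 2088
Band 4: 5250 × 0.936 + 3350 × 0.411 = 4914 + 1377 = 6291
→ [561, 6658, 2088, 6291]
Scenario A total after 1 period: 15598
Scenario B projection —
Period 1:
Births: 2200 × 0.355 = 781
Band 2: 6950 × 0.958 = 6658
Band 3: 2200 × 0.949 = 2088
Band 4: 5250 × 0.936 + 3350 × 0.411 = 4914 + 1377 = 6291
→ [781, 6658, 2088, 6291]
Scenario B total after 1 period: 15818
Difference B − A = 15818 − 15598 = 220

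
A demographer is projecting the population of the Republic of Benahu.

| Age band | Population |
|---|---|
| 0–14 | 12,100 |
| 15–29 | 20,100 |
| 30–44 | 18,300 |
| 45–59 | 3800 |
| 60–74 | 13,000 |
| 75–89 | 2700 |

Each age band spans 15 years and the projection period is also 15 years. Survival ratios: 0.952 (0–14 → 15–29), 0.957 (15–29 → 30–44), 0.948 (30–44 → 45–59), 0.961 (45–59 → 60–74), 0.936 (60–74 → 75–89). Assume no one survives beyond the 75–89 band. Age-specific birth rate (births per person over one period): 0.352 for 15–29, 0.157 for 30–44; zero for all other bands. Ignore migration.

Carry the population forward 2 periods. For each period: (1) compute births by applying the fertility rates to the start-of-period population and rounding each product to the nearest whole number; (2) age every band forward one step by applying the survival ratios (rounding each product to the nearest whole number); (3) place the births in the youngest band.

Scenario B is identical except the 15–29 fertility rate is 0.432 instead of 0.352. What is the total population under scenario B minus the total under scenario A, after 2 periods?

2452

Numbering the bands 1..6 from youngest to oldest:
— Period 1 —
Births: 20100 × 0.352 = 7075 ; 18300 × 0.157 = 2873 — total 9948
Band 2: 12100 × 0.952 = 11519
Band 3: 20100 × 0.957 = 19236
Band 4: 18300 × 0.948 = 17348
Band 5: 3800 × 0.961 = 3652
Band 6: 13000 × 0.936 = 12168
End of period: [9948, 11519, 19236, 17348, 3652, 12168]
— Period 2 —
Births: 11519 × 0.352 = 4055 ; 19236 × 0.157 = 3020 — total 7075
Band 2: 9948 × 0.952 = 9470
Band 3: 11519 × 0.957 = 11024
Band 4: 19236 × 0.948 = 18236
Band 5: 17348 × 0.961 = 16671
Band 6: 3652 × 0.936 = 3418
End of period: [7075, 9470, 11024, 18236, 16671, 3418]
Scenario A total after 2 periods: 65894
Scenario B projection —
— Period 1 —
Births: 20100 × 0.432 = 8683 ; 18300 × 0.157 = 2873 — total 11556
Band 2: 12100 × 0.952 = 11519
Band 3: 20100 × 0.957 = 19236
Band 4: 18300 × 0.948 = 17348
Band 5: 3800 × 0.961 = 3652
Band 6: 13000 × 0.936 = 12168
End of period: [11556, 11519, 19236, 17348, 3652, 12168]
— Period 2 —
Births: 11519 × 0.432 = 4976 ; 19236 × 0.157 = 3020 — total 7996
Band 2: 11556 × 0.952 = 11001
Band 3: 11519 × 0.957 = 11024
Band 4: 19236 × 0.948 = 18236
Band 5: 17348 × 0.961 = 16671
Band 6: 3652 × 0.936 = 3418
End of period: [7996, 11001, 11024, 18236, 16671, 3418]
Scenario B total after 2 periods: 68346
Difference B − A = 68346 − 65894 = 2452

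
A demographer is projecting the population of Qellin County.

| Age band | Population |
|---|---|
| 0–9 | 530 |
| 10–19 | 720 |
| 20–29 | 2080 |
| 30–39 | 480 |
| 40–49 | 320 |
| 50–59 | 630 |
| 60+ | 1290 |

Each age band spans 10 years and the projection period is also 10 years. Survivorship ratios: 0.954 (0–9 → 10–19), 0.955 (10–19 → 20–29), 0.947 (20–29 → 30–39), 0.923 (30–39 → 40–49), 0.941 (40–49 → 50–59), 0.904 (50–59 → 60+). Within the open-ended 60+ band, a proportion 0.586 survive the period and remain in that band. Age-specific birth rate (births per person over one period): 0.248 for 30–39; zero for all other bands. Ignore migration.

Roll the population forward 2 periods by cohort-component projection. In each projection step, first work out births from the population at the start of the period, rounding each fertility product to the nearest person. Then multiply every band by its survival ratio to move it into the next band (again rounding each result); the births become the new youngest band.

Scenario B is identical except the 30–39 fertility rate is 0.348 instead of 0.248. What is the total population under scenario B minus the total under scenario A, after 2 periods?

242

Call the bands 1 to 7, youngest first.
Period 1:
Births: 480 * 0.248 = 119
Band 2: 530 * 0.954 = 506
Band 3: 720 * 0.955 = 688
Band 4: 2080 * 0.947 = 1970
Band 5: 480 * 0.923 = 443
Band 6: 320 * 0.941 = 301
Band 7: 630 * 0.904 + 1290 * 0.586 = 570 + 756 = 1326
Population now: 0–9=119, 10–19=506, 20–29=688, 30–39=1970, 40–49=443, 50–59=301, 60+=1326
Period 2:
Births: 1970 * 0.248 = 489
Band 2: 119 * 0.954 = 114
Band 3: 506 * 0.955 = 483
Band 4: 688 * 0.947 = 652
Band 5: 1970 * 0.923 = 1818
Band 6: 443 * 0.941 = 417
Band 7: 301 * 0.904 + 1326 * 0.586 = 272 + 777 = 1049
Population now: 0–9=489, 10–19=114, 20–29=483, 30–39=652, 40–49=1818, 50–59=417, 60+=1049
Scenario A total after 2 periods: 5022
Scenario B projection —
Period 1:
Births: 480 * 0.348 = 167
Band 2: 530 * 0.954 = 506
Band 3: 720 * 0.955 = 688
Band 4: 2080 * 0.947 = 1970
Band 5: 480 * 0.923 = 443
Band 6: 320 * 0.941 = 301
Band 7: 630 * 0.904 + 1290 * 0.586 = 570 + 756 = 1326
Population now: 0–9=167, 10–19=506, 20–29=688, 30–39=1970, 40–49=443, 50–59=301, 60+=1326
Period 2:
Births: 1970 * 0.348 = 686
Band 2: 167 * 0.954 = 159
Band 3: 506 * 0.955 = 483
Band 4: 688 * 0.947 = 652
Band 5: 1970 * 0.923 = 1818
Band 6: 443 * 0.941 = 417
Band 7: 301 * 0.904 + 1326 * 0.586 = 272 + 777 = 1049
Population now: 0–9=686, 10–19=159, 20–29=483, 30–39=652, 40–49=1818, 50–59=417, 60+=1049
Scenario B total after 2 periods: 5264
Difference B − A = 5264 − 5022 = 242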